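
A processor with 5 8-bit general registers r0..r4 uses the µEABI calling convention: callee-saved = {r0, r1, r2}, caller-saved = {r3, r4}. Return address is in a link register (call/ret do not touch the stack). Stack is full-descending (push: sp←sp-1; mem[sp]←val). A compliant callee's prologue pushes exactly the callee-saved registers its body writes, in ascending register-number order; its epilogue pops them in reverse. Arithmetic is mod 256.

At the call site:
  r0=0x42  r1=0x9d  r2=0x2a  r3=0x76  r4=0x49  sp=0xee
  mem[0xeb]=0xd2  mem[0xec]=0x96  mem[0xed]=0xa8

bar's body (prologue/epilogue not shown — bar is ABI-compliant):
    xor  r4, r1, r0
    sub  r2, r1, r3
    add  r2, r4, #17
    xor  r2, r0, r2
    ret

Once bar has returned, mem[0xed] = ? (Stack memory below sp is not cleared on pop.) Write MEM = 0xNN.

prologue: push r2 → mem[0xed]=0x2a, sp=0xed
body[0] xor  r4, r1, r0 → r4=0xdf
body[1] sub  r2, r1, r3 → r2=0x27
body[2] add  r2, r4, #17 → r2=0xf0
body[3] xor  r2, r0, r2 → r2=0xb2
epilogue: pop r2=0x2a, sp=0xee
prologue pushed ['r2'] at ['0xed']

MEM = 0x2a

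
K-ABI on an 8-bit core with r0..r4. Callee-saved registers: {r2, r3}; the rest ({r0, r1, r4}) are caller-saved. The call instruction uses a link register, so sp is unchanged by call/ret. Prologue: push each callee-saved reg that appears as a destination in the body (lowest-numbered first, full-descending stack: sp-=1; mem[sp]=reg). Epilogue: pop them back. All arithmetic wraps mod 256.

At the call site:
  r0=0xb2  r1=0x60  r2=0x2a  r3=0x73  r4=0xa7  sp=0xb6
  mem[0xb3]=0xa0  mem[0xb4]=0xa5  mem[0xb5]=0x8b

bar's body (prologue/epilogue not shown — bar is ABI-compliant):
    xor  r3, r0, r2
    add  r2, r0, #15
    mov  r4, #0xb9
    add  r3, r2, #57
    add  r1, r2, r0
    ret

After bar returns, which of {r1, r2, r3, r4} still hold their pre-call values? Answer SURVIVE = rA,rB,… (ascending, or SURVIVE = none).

SURVIVE = r2,r3

prologue: push r2 → mem[0xb5]=0x2a, sp=0xb5
prologue: push r3 → mem[0xb4]=0x73, sp=0xb4
body[0] xor  r3, r0, r2 → r3=0x98
body[1] add  r2, r0, #15 → r2=0xc1
body[2] mov  r4, #0xb9 → r4=0xb9
body[3] add  r3, r2, #57 → r3=0xfa
body[4] add  r1, r2, r0 → r1=0x73
epilogue: pop r3=0x73, sp=0xb5
epilogue: pop r2=0x2a, sp=0xb6
r1: caller-saved, written=True
r2: callee-saved, written=True
r3: callee-saved, written=True
r4: caller-saved, written=True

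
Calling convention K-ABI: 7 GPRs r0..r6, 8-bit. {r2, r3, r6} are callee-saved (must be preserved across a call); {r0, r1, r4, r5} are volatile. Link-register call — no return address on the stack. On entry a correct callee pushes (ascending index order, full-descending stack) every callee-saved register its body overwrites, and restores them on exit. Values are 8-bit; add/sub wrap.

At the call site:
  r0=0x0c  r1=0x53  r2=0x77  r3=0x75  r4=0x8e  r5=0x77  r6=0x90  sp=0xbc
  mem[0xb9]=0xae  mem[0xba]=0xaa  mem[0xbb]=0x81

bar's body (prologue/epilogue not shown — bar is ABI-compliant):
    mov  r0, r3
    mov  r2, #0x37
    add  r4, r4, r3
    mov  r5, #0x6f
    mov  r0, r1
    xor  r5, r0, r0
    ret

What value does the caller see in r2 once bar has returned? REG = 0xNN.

prologue: push r2 → mem[0xbb]=0x77, sp=0xbb
body[0] mov  r0, r3 → r0=0x75
body[1] mov  r2, #0x37 → r2=0x37
body[2] add  r4, r4, r3 → r4=0x03
body[3] mov  r5, #0x6f → r5=0x6f
body[4] mov  r0, r1 → r0=0x53
body[5] xor  r5, r0, r0 → r5=0x00
epilogue: pop r2=0x77, sp=0xbc
r2 is callee-saved → restored

REG = 0x77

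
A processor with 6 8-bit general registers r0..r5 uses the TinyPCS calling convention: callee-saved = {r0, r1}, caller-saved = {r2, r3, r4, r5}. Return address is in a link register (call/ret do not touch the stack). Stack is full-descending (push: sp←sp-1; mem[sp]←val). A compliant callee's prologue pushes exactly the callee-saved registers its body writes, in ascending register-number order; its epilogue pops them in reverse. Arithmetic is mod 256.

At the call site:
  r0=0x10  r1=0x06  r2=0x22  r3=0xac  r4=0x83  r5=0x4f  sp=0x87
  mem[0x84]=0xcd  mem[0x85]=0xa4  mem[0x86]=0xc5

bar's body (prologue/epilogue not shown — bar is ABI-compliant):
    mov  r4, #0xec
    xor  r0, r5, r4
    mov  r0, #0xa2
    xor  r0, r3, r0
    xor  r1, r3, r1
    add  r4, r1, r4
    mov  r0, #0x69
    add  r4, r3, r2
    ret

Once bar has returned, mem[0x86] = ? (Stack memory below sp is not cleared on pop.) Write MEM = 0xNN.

MEM = 0x10

prologue: push r0 → mem[0x86]=0x10, sp=0x86
prologue: push r1 → mem[0x85]=0x06, sp=0x85
body[0] mov  r4, #0xec → r4=0xec
body[1] xor  r0, r5, r4 → r0=0xa3
body[2] mov  r0, #0xa2 → r0=0xa2
body[3] xor  r0, r3, r0 → r0=0x0e
body[4] xor  r1, r3, r1 → r1=0xaa
body[5] add  r4, r1, r4 → r4=0x96
body[6] mov  r0, #0x69 → r0=0x69
body[7] add  r4, r3, r2 → r4=0xce
epilogue: pop r1=0x06, sp=0x86
epilogue: pop r0=0x10, sp=0x87
prologue pushed ['r0', 'r1'] at ['0x86', '0x85']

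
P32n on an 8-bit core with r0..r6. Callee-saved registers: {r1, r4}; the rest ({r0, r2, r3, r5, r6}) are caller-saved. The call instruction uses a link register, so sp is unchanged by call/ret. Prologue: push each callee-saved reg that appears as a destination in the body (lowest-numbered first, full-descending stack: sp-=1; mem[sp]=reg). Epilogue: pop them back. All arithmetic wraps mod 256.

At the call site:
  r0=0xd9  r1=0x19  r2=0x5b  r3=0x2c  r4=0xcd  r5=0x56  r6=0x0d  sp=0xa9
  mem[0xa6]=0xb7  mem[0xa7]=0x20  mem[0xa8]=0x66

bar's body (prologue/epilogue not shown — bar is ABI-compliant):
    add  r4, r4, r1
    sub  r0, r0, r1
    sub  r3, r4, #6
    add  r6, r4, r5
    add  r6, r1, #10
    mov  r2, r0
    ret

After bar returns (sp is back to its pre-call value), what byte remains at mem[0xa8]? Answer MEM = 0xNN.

MEM = 0xcd

prologue: push r4 -> mem[0xa8]=0xcd, sp=0xa8
body[0] add  r4, r4, r1 -> r4=0xe6
body[1] sub  r0, r0, r1 -> r0=0xc0
body[2] sub  r3, r4, #6 -> r3=0xe0
body[3] add  r6, r4, r5 -> r6=0x3c
body[4] add  r6, r1, #10 -> r6=0x23
body[5] mov  r2, r0 -> r2=0xc0
epilogue: pop r4=0xcd, sp=0xa9
prologue pushed ['r4'] at ['0xa8']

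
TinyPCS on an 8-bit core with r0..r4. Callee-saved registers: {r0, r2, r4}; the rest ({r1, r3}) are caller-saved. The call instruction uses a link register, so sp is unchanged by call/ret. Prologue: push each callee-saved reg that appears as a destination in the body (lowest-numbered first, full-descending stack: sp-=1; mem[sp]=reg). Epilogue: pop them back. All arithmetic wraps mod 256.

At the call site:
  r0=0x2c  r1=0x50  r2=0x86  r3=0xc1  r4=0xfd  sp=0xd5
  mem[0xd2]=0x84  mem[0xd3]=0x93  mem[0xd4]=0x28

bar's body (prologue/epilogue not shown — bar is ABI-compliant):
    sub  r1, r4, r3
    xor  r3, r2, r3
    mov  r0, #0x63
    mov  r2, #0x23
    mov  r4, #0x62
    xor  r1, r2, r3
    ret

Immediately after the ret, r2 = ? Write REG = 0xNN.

prologue: push r0 -> mem[0xd4]=0x2c, sp=0xd4
prologue: push r2 -> mem[0xd3]=0x86, sp=0xd3
prologue: push r4 -> mem[0xd2]=0xfd, sp=0xd2
body[0] sub  r1, r4, r3 -> r1=0x3c
body[1] xor  r3, r2, r3 -> r3=0x47
body[2] mov  r0, #0x63 -> r0=0x63
body[3] mov  r2, #0x23 -> r2=0x23
body[4] mov  r4, #0x62 -> r4=0x62
body[5] xor  r1, r2, r3 -> r1=0x64
epilogue: pop r4=0xfd, sp=0xd3
epilogue: pop r2=0x86, sp=0xd4
epilogue: pop r0=0x2c, sp=0xd5
r2 is callee-saved -> restored

REG = 0x86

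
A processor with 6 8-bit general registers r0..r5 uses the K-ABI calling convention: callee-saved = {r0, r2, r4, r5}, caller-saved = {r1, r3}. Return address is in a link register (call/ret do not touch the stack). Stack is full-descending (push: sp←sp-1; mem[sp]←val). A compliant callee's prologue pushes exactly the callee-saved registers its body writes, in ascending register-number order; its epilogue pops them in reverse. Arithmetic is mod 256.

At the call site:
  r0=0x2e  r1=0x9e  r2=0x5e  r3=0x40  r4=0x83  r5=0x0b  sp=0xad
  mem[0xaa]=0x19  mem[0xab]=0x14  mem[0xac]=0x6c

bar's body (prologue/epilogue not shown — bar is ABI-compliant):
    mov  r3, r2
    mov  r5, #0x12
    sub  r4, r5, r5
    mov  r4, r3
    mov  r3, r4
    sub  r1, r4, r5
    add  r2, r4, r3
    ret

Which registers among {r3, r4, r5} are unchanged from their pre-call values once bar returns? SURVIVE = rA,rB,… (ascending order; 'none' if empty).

prologue: push r2 -> mem[0xac]=0x5e, sp=0xac
prologue: push r4 -> mem[0xab]=0x83, sp=0xab
prologue: push r5 -> mem[0xaa]=0x0b, sp=0xaa
body[0] mov  r3, r2 -> r3=0x5e
body[1] mov  r5, #0x12 -> r5=0x12
body[2] sub  r4, r5, r5 -> r4=0x00
body[3] mov  r4, r3 -> r4=0x5e
body[4] mov  r3, r4 -> r3=0x5e
body[5] sub  r1, r4, r5 -> r1=0x4c
body[6] add  r2, r4, r3 -> r2=0xbc
epilogue: pop r5=0x0b, sp=0xab
epilogue: pop r4=0x83, sp=0xac
epilogue: pop r2=0x5e, sp=0xad
r3: caller-saved, written=True
r4: callee-saved, written=True
r5: callee-saved, written=True

SURVIVE = r4,r5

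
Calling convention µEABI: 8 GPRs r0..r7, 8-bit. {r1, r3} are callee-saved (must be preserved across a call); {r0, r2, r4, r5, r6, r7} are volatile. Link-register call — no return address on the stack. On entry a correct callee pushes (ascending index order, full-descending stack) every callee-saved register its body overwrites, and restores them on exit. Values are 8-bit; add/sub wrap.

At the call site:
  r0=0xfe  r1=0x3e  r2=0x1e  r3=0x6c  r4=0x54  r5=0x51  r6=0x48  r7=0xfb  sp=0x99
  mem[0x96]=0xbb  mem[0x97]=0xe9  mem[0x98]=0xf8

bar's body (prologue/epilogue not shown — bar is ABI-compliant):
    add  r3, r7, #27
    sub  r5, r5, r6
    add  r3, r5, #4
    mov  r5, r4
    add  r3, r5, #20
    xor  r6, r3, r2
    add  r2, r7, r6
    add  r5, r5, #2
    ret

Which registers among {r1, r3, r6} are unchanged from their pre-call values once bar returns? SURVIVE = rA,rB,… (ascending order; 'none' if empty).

SURVIVE = r1,r3

prologue: push r3 -> mem[0x98]=0x6c, sp=0x98
body[0] add  r3, r7, #27 -> r3=0x16
body[1] sub  r5, r5, r6 -> r5=0x09
body[2] add  r3, r5, #4 -> r3=0x0d
body[3] mov  r5, r4 -> r5=0x54
body[4] add  r3, r5, #20 -> r3=0x68
body[5] xor  r6, r3, r2 -> r6=0x76
body[6] add  r2, r7, r6 -> r2=0x71
body[7] add  r5, r5, #2 -> r5=0x56
epilogue: pop r3=0x6c, sp=0x99
r1: callee-saved, written=False
r3: callee-saved, written=True
r6: caller-saved, written=True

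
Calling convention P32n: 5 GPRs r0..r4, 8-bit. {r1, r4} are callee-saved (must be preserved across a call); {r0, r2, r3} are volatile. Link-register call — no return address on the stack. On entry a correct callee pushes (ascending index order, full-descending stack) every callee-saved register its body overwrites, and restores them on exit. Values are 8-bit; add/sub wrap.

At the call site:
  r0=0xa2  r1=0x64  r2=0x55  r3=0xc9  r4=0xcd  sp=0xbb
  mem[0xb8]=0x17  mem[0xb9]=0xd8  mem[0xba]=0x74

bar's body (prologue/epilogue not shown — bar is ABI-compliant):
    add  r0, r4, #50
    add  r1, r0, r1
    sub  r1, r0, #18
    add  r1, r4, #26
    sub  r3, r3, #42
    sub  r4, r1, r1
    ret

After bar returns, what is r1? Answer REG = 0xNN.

prologue: push r1 -> mem[0xba]=0x64, sp=0xba
prologue: push r4 -> mem[0xb9]=0xcd, sp=0xb9
body[0] add  r0, r4, #50 -> r0=0xff
body[1] add  r1, r0, r1 -> r1=0x63
body[2] sub  r1, r0, #18 -> r1=0xed
body[3] add  r1, r4, #26 -> r1=0xe7
body[4] sub  r3, r3, #42 -> r3=0x9f
body[5] sub  r4, r1, r1 -> r4=0x00
epilogue: pop r4=0xcd, sp=0xba
epilogue: pop r1=0x64, sp=0xbb
r1 is callee-saved -> restored

REG = 0x64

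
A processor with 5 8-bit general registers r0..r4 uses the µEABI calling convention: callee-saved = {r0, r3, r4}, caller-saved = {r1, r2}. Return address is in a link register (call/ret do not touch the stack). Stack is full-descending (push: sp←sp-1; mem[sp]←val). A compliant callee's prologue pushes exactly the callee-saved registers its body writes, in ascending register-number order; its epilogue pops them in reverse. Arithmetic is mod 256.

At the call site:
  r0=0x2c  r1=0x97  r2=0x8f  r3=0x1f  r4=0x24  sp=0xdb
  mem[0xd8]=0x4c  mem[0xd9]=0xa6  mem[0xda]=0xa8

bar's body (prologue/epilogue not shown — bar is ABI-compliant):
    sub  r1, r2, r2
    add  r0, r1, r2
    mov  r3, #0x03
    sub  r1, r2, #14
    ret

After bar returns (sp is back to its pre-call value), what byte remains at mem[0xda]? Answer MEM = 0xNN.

prologue: push r0 → mem[0xda]=0x2c, sp=0xda
prologue: push r3 → mem[0xd9]=0x1f, sp=0xd9
body[0] sub  r1, r2, r2 → r1=0x00
body[1] add  r0, r1, r2 → r0=0x8f
body[2] mov  r3, #0x03 → r3=0x03
body[3] sub  r1, r2, #14 → r1=0x81
epilogue: pop r3=0x1f, sp=0xda
epilogue: pop r0=0x2c, sp=0xdb
prologue pushed ['r0', 'r3'] at ['0xda', '0xd9']

MEM = 0x2c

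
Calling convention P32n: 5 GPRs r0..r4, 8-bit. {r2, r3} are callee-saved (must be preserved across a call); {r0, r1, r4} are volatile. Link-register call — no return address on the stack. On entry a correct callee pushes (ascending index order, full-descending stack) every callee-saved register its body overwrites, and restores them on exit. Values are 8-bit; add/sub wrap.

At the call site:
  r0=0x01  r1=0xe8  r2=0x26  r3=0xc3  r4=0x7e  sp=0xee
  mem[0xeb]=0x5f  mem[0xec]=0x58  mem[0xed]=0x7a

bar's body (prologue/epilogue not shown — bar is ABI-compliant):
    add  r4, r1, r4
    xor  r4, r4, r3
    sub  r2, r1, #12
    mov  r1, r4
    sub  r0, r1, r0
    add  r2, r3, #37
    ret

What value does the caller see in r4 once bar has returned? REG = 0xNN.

prologue: push r2 -> mem[0xed]=0x26, sp=0xed
body[0] add  r4, r1, r4 -> r4=0x66
body[1] xor  r4, r4, r3 -> r4=0xa5
body[2] sub  r2, r1, #12 -> r2=0xdc
body[3] mov  r1, r4 -> r1=0xa5
body[4] sub  r0, r1, r0 -> r0=0xa4
body[5] add  r2, r3, #37 -> r2=0xe8
epilogue: pop r2=0x26, sp=0xee
r4 is caller-saved -> body value

REG = 0xa5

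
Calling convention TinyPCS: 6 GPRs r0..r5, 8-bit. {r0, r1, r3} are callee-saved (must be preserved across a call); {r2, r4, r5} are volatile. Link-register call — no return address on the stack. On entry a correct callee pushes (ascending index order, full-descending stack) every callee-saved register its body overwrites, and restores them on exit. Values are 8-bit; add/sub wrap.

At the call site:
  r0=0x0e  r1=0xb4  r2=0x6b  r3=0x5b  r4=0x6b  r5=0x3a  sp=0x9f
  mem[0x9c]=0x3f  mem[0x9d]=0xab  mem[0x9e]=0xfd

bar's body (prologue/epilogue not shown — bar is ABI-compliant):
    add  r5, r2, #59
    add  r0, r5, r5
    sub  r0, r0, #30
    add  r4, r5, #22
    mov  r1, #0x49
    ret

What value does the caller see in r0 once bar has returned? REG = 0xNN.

prologue: push r0 -> mem[0x9e]=0x0e, sp=0x9e
prologue: push r1 -> mem[0x9d]=0xb4, sp=0x9d
body[0] add  r5, r2, #59 -> r5=0xa6
body[1] add  r0, r5, r5 -> r0=0x4c
body[2] sub  r0, r0, #30 -> r0=0x2e
body[3] add  r4, r5, #22 -> r4=0xbc
body[4] mov  r1, #0x49 -> r1=0x49
epilogue: pop r1=0xb4, sp=0x9e
epilogue: pop r0=0x0e, sp=0x9f
r0 is callee-saved -> restored

REG = 0x0e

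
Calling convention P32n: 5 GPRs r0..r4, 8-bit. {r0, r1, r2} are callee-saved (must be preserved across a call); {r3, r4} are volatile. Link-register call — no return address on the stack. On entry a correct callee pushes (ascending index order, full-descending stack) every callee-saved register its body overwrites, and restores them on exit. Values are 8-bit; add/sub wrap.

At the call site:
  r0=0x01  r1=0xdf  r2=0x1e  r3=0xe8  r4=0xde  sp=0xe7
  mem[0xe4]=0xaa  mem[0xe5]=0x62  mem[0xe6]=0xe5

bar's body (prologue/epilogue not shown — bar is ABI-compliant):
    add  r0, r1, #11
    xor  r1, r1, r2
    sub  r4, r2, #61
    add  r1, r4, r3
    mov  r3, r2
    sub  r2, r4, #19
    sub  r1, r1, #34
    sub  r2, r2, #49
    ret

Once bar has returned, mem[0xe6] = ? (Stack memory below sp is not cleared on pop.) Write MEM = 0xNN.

prologue: push r0 -> mem[0xe6]=0x01, sp=0xe6
prologue: push r1 -> mem[0xe5]=0xdf, sp=0xe5
prologue: push r2 -> mem[0xe4]=0x1e, sp=0xe4
body[0] add  r0, r1, #11 -> r0=0xea
body[1] xor  r1, r1, r2 -> r1=0xc1
body[2] sub  r4, r2, #61 -> r4=0xe1
body[3] add  r1, r4, r3 -> r1=0xc9
body[4] mov  r3, r2 -> r3=0x1e
body[5] sub  r2, r4, #19 -> r2=0xce
body[6] sub  r1, r1, #34 -> r1=0xa7
body[7] sub  r2, r2, #49 -> r2=0x9d
epilogue: pop r2=0x1e, sp=0xe5
epilogue: pop r1=0xdf, sp=0xe6
epilogue: pop r0=0x01, sp=0xe7
prologue pushed ['r0', 'r1', 'r2'] at ['0xe6', '0xe5', '0xe4']

MEM = 0x01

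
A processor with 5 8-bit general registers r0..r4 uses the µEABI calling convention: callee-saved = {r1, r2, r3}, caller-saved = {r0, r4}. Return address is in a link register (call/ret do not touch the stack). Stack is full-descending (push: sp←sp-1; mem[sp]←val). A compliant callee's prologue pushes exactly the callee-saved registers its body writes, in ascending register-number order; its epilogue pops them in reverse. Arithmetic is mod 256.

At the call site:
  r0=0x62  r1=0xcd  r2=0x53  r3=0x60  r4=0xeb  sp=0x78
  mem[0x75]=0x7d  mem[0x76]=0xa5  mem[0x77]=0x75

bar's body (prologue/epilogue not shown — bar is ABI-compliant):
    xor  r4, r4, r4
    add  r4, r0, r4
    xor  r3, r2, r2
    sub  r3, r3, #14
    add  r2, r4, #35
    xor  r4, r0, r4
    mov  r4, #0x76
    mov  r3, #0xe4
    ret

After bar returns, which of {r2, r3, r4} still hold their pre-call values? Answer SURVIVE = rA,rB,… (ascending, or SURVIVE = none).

SURVIVE = r2,r3

prologue: push r2 -> mem[0x77]=0x53, sp=0x77
prologue: push r3 -> mem[0x76]=0x60, sp=0x76
body[0] xor  r4, r4, r4 -> r4=0x00
body[1] add  r4, r0, r4 -> r4=0x62
body[2] xor  r3, r2, r2 -> r3=0x00
body[3] sub  r3, r3, #14 -> r3=0xf2
body[4] add  r2, r4, #35 -> r2=0x85
body[5] xor  r4, r0, r4 -> r4=0x00
body[6] mov  r4, #0x76 -> r4=0x76
body[7] mov  r3, #0xe4 -> r3=0xe4
epilogue: pop r3=0x60, sp=0x77
epilogue: pop r2=0x53, sp=0x78
r2: callee-saved, written=True
r3: callee-saved, written=True
r4: caller-saved, written=True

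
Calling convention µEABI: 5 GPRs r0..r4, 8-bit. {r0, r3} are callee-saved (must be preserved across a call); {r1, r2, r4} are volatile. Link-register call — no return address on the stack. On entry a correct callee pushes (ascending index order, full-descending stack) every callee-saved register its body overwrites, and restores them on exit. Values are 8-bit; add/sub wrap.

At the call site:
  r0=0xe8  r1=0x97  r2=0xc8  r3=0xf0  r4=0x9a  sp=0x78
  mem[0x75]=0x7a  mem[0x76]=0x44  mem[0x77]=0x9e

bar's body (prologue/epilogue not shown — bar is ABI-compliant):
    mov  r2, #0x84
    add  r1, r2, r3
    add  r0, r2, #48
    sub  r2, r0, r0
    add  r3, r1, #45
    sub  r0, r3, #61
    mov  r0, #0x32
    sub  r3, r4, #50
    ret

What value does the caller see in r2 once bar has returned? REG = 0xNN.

prologue: push r0 → mem[0x77]=0xe8, sp=0x77
prologue: push r3 → mem[0x76]=0xf0, sp=0x76
body[0] mov  r2, #0x84 → r2=0x84
body[1] add  r1, r2, r3 → r1=0x74
body[2] add  r0, r2, #48 → r0=0xb4
body[3] sub  r2, r0, r0 → r2=0x00
body[4] add  r3, r1, #45 → r3=0xa1
body[5] sub  r0, r3, #61 → r0=0x64
body[6] mov  r0, #0x32 → r0=0x32
body[7] sub  r3, r4, #50 → r3=0x68
epilogue: pop r3=0xf0, sp=0x77
epilogue: pop r0=0xe8, sp=0x78
r2 is caller-saved → body value

REG = 0x00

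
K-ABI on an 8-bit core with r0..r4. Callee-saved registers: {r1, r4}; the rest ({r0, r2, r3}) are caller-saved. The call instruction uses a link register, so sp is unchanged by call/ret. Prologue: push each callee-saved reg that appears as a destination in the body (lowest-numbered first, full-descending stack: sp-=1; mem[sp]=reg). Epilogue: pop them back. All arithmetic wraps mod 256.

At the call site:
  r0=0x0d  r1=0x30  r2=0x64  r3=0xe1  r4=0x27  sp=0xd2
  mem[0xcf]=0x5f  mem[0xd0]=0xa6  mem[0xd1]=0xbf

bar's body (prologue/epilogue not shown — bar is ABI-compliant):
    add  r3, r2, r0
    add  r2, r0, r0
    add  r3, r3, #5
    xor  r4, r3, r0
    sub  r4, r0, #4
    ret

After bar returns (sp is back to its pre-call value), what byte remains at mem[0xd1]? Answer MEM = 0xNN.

prologue: push r4 -> mem[0xd1]=0x27, sp=0xd1
body[0] add  r3, r2, r0 -> r3=0x71
body[1] add  r2, r0, r0 -> r2=0x1a
body[2] add  r3, r3, #5 -> r3=0x76
body[3] xor  r4, r3, r0 -> r4=0x7b
body[4] sub  r4, r0, #4 -> r4=0x09
epilogue: pop r4=0x27, sp=0xd2
prologue pushed ['r4'] at ['0xd1']

MEM = 0x27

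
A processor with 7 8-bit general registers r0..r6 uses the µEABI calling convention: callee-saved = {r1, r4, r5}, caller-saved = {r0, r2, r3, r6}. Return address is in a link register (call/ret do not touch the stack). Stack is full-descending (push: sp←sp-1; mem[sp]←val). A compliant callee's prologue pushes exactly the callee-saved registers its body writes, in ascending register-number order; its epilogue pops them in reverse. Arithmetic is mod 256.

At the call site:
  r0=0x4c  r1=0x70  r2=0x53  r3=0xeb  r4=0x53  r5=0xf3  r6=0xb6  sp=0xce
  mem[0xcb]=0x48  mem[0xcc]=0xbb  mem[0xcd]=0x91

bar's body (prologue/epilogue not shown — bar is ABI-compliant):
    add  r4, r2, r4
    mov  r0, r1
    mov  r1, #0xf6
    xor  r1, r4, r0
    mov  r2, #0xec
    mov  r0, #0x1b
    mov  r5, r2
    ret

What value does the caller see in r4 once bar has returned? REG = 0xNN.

REG = 0x53

prologue: push r1 -> mem[0xcd]=0x70, sp=0xcd
prologue: push r4 -> mem[0xcc]=0x53, sp=0xcc
prologue: push r5 -> mem[0xcb]=0xf3, sp=0xcb
body[0] add  r4, r2, r4 -> r4=0xa6
body[1] mov  r0, r1 -> r0=0x70
body[2] mov  r1, #0xf6 -> r1=0xf6
body[3] xor  r1, r4, r0 -> r1=0xd6
body[4] mov  r2, #0xec -> r2=0xec
body[5] mov  r0, #0x1b -> r0=0x1b
body[6] mov  r5, r2 -> r5=0xec
epilogue: pop r5=0xf3, sp=0xcc
epilogue: pop r4=0x53, sp=0xcd
epilogue: pop r1=0x70, sp=0xce
r4 is callee-saved -> restored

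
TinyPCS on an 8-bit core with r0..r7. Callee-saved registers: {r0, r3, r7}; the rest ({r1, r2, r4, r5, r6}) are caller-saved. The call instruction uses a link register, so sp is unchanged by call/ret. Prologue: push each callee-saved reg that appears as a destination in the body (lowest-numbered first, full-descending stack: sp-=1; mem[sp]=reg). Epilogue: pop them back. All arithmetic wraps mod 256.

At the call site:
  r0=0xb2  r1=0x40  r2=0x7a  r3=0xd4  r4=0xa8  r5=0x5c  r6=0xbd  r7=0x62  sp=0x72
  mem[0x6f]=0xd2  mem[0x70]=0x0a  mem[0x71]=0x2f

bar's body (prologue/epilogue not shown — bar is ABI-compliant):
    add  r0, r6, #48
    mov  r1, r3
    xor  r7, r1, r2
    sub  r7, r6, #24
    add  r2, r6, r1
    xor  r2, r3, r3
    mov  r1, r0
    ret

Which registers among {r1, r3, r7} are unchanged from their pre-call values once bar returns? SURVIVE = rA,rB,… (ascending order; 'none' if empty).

SURVIVE = r3,r7

prologue: push r0 → mem[0x71]=0xb2, sp=0x71
prologue: push r7 → mem[0x70]=0x62, sp=0x70
body[0] add  r0, r6, #48 → r0=0xed
body[1] mov  r1, r3 → r1=0xd4
body[2] xor  r7, r1, r2 → r7=0xae
body[3] sub  r7, r6, #24 → r7=0xa5
body[4] add  r2, r6, r1 → r2=0x91
body[5] xor  r2, r3, r3 → r2=0x00
body[6] mov  r1, r0 → r1=0xed
epilogue: pop r7=0x62, sp=0x71
epilogue: pop r0=0xb2, sp=0x72
r1: caller-saved, written=True
r3: callee-saved, written=False
r7: callee-saved, written=True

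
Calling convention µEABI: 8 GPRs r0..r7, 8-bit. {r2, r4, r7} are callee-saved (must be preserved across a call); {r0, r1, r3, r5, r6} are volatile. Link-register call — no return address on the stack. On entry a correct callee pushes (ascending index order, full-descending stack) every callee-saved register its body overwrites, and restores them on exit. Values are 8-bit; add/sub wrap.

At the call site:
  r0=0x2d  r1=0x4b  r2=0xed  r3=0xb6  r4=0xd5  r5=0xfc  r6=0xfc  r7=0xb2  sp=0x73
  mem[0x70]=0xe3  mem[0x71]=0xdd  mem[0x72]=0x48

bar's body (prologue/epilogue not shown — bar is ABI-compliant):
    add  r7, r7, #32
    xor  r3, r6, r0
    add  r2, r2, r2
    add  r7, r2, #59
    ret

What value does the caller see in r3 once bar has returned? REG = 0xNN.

prologue: push r2 → mem[0x72]=0xed, sp=0x72
prologue: push r7 → mem[0x71]=0xb2, sp=0x71
body[0] add  r7, r7, #32 → r7=0xd2
body[1] xor  r3, r6, r0 → r3=0xd1
body[2] add  r2, r2, r2 → r2=0xda
body[3] add  r7, r2, #59 → r7=0x15
epilogue: pop r7=0xb2, sp=0x72
epilogue: pop r2=0xed, sp=0x73
r3 is caller-saved → body value

REG = 0xd1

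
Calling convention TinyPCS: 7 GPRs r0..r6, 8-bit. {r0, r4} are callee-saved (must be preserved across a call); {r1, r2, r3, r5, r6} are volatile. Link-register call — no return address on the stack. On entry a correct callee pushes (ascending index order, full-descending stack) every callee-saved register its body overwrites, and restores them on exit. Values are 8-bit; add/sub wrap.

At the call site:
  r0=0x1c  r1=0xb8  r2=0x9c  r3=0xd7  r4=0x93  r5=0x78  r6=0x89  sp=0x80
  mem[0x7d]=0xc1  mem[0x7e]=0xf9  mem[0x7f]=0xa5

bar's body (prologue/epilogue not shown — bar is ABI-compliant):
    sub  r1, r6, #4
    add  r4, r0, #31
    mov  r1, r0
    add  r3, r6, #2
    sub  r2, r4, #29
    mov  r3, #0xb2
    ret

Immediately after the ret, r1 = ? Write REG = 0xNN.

REG = 0x1c

prologue: push r4 → mem[0x7f]=0x93, sp=0x7f
body[0] sub  r1, r6, #4 → r1=0x85
body[1] add  r4, r0, #31 → r4=0x3b
body[2] mov  r1, r0 → r1=0x1c
body[3] add  r3, r6, #2 → r3=0x8b
body[4] sub  r2, r4, #29 → r2=0x1e
body[5] mov  r3, #0xb2 → r3=0xb2
epilogue: pop r4=0x93, sp=0x80
r1 is caller-saved → body value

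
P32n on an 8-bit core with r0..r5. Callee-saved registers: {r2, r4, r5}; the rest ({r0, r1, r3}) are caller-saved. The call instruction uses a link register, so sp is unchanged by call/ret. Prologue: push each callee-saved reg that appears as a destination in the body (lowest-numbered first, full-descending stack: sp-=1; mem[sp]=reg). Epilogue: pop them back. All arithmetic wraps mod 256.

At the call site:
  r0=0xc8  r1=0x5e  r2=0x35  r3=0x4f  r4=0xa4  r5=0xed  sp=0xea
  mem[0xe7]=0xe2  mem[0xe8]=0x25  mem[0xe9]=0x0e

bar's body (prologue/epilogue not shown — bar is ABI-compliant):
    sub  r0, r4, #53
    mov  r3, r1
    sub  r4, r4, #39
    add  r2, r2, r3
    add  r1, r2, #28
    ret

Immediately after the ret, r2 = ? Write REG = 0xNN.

prologue: push r2 -> mem[0xe9]=0x35, sp=0xe9
prologue: push r4 -> mem[0xe8]=0xa4, sp=0xe8
body[0] sub  r0, r4, #53 -> r0=0x6f
body[1] mov  r3, r1 -> r3=0x5e
body[2] sub  r4, r4, #39 -> r4=0x7d
body[3] add  r2, r2, r3 -> r2=0x93
body[4] add  r1, r2, #28 -> r1=0xaf
epilogue: pop r4=0xa4, sp=0xe9
epilogue: pop r2=0x35, sp=0xea
r2 is callee-saved -> restored

REG = 0x35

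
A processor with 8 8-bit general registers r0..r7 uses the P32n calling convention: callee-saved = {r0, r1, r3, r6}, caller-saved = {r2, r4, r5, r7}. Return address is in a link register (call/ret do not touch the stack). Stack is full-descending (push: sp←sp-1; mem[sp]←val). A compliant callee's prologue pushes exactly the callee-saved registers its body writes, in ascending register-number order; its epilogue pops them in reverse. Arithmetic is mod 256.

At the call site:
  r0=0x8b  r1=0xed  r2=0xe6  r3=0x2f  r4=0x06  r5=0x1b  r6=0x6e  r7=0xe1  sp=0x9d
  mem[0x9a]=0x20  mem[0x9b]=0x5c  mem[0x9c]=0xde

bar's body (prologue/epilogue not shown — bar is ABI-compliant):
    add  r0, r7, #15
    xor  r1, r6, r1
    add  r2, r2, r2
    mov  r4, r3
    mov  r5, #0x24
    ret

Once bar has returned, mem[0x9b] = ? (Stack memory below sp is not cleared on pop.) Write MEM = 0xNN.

prologue: push r0 -> mem[0x9c]=0x8b, sp=0x9c
prologue: push r1 -> mem[0x9b]=0xed, sp=0x9b
body[0] add  r0, r7, #15 -> r0=0xf0
body[1] xor  r1, r6, r1 -> r1=0x83
body[2] add  r2, r2, r2 -> r2=0xcc
body[3] mov  r4, r3 -> r4=0x2f
body[4] mov  r5, #0x24 -> r5=0x24
epilogue: pop r1=0xed, sp=0x9c
epilogue: pop r0=0x8b, sp=0x9d
prologue pushed ['r0', 'r1'] at ['0x9c', '0x9b']

MEM = 0xed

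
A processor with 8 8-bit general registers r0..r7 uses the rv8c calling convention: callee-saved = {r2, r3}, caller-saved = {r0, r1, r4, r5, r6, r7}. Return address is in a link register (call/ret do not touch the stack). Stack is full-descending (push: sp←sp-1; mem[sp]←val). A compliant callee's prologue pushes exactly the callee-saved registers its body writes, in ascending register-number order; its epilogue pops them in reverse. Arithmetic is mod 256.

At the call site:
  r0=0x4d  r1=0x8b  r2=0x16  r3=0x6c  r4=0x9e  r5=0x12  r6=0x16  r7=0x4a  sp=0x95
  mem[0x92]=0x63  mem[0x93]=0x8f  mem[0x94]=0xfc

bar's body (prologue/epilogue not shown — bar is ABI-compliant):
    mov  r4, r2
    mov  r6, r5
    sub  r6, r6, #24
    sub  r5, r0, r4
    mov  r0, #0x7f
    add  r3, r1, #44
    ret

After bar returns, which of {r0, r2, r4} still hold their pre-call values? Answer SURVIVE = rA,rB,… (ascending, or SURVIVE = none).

prologue: push r3 → mem[0x94]=0x6c, sp=0x94
body[0] mov  r4, r2 → r4=0x16
body[1] mov  r6, r5 → r6=0x12
body[2] sub  r6, r6, #24 → r6=0xfa
body[3] sub  r5, r0, r4 → r5=0x37
body[4] mov  r0, #0x7f → r0=0x7f
body[5] add  r3, r1, #44 → r3=0xb7
epilogue: pop r3=0x6c, sp=0x95
r0: caller-saved, written=True
r2: callee-saved, written=False
r4: caller-saved, written=True

SURVIVE = r2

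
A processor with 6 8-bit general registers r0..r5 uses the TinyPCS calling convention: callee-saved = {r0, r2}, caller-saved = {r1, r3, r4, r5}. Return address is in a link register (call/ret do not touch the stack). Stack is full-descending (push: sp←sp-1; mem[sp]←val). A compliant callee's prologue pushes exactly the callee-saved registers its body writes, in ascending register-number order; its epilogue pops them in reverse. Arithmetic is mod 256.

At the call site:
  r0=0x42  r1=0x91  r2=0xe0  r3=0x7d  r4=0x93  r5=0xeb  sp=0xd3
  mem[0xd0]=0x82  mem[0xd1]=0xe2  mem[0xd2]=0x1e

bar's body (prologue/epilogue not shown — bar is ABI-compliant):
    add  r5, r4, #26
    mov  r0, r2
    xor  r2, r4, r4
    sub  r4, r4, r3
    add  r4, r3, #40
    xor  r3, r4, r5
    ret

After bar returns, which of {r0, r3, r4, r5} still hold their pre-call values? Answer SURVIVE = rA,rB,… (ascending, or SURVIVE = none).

SURVIVE = r0

prologue: push r0 → mem[0xd2]=0x42, sp=0xd2
prologue: push r2 → mem[0xd1]=0xe0, sp=0xd1
body[0] add  r5, r4, #26 → r5=0xad
body[1] mov  r0, r2 → r0=0xe0
body[2] xor  r2, r4, r4 → r2=0x00
body[3] sub  r4, r4, r3 → r4=0x16
body[4] add  r4, r3, #40 → r4=0xa5
body[5] xor  r3, r4, r5 → r3=0x08
epilogue: pop r2=0xe0, sp=0xd2
epilogue: pop r0=0x42, sp=0xd3
r0: callee-saved, written=True
r3: caller-saved, written=True
r4: caller-saved, written=True
r5: caller-saved, written=True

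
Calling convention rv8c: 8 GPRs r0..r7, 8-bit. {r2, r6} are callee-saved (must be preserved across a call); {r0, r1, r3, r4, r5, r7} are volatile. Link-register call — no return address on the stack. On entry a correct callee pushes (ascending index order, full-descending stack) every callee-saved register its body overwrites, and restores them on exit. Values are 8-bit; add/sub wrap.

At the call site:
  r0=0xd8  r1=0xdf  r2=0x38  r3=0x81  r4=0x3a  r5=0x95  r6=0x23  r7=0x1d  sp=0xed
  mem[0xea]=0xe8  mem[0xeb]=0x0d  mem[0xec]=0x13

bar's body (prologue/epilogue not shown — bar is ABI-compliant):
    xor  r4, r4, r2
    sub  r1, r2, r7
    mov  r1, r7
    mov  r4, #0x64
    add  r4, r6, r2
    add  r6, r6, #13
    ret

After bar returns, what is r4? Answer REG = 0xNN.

REG = 0x5b

prologue: push r6 -> mem[0xec]=0x23, sp=0xec
body[0] xor  r4, r4, r2 -> r4=0x02
body[1] sub  r1, r2, r7 -> r1=0x1b
body[2] mov  r1, r7 -> r1=0x1d
body[3] mov  r4, #0x64 -> r4=0x64
body[4] add  r4, r6, r2 -> r4=0x5b
body[5] add  r6, r6, #13 -> r6=0x30
epilogue: pop r6=0x23, sp=0xed
r4 is caller-saved -> body value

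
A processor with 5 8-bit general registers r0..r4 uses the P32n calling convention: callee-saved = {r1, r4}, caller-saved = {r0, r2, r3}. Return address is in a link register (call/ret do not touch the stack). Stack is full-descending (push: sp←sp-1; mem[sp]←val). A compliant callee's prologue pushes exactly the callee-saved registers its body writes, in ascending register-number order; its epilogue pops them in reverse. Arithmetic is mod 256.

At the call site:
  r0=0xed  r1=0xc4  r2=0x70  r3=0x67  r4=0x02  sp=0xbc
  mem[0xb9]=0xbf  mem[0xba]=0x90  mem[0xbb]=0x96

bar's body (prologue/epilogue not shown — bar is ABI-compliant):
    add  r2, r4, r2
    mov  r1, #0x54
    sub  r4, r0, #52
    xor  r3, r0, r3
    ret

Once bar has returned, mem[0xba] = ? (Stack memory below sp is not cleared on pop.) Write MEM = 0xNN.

prologue: push r1 -> mem[0xbb]=0xc4, sp=0xbb
prologue: push r4 -> mem[0xba]=0x02, sp=0xba
body[0] add  r2, r4, r2 -> r2=0x72
body[1] mov  r1, #0x54 -> r1=0x54
body[2] sub  r4, r0, #52 -> r4=0xb9
body[3] xor  r3, r0, r3 -> r3=0x8a
epilogue: pop r4=0x02, sp=0xbb
epilogue: pop r1=0xc4, sp=0xbc
prologue pushed ['r1', 'r4'] at ['0xbb', '0xba']

MEM = 0x02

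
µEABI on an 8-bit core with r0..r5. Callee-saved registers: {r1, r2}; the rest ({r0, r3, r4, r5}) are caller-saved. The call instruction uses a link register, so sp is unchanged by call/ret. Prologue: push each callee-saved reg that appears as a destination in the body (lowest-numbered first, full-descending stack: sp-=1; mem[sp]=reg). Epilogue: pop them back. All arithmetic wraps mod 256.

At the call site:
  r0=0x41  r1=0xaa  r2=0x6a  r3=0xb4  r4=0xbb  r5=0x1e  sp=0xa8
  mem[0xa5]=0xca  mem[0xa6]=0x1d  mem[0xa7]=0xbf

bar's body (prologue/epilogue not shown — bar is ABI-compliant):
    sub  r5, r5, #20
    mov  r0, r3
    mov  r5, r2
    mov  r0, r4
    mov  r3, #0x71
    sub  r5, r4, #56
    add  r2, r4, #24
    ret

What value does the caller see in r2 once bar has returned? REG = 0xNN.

prologue: push r2 -> mem[0xa7]=0x6a, sp=0xa7
body[0] sub  r5, r5, #20 -> r5=0x0a
body[1] mov  r0, r3 -> r0=0xb4
body[2] mov  r5, r2 -> r5=0x6a
body[3] mov  r0, r4 -> r0=0xbb
body[4] mov  r3, #0x71 -> r3=0x71
body[5] sub  r5, r4, #56 -> r5=0x83
body[6] add  r2, r4, #24 -> r2=0xd3
epilogue: pop r2=0x6a, sp=0xa8
r2 is callee-saved -> restored

REG = 0x6a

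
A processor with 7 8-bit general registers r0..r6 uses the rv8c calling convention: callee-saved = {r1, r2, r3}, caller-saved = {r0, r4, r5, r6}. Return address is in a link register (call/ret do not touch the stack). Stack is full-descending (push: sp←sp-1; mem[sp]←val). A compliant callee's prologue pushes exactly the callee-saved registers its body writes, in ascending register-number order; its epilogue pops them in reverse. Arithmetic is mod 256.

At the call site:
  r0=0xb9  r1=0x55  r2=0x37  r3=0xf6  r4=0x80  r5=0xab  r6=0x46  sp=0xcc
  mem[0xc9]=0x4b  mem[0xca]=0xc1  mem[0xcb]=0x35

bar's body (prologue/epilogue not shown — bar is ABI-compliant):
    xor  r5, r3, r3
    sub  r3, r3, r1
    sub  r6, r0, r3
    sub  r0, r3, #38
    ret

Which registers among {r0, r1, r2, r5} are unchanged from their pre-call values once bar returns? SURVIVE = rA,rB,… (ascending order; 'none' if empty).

SURVIVE = r1,r2

prologue: push r3 → mem[0xcb]=0xf6, sp=0xcb
body[0] xor  r5, r3, r3 → r5=0x00
body[1] sub  r3, r3, r1 → r3=0xa1
body[2] sub  r6, r0, r3 → r6=0x18
body[3] sub  r0, r3, #38 → r0=0x7b
epilogue: pop r3=0xf6, sp=0xcc
r0: caller-saved, written=True
r1: callee-saved, written=False
r2: callee-saved, written=False
r5: caller-saved, written=True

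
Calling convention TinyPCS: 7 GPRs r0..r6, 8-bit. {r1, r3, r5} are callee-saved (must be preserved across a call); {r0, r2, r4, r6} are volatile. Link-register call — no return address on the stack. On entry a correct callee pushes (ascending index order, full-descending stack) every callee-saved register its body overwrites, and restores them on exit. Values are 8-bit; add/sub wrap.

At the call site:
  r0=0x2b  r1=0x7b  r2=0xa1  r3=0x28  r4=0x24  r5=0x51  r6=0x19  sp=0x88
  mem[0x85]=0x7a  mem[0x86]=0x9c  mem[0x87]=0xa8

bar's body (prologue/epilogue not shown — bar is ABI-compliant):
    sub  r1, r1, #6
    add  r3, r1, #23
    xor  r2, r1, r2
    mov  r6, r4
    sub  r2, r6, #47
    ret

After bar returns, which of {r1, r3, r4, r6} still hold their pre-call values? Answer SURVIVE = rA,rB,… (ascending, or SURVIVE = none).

prologue: push r1 → mem[0x87]=0x7b, sp=0x87
prologue: push r3 → mem[0x86]=0x28, sp=0x86
body[0] sub  r1, r1, #6 → r1=0x75
body[1] add  r3, r1, #23 → r3=0x8c
body[2] xor  r2, r1, r2 → r2=0xd4
body[3] mov  r6, r4 → r6=0x24
body[4] sub  r2, r6, #47 → r2=0xf5
epilogue: pop r3=0x28, sp=0x87
epilogue: pop r1=0x7b, sp=0x88
r1: callee-saved, written=True
r3: callee-saved, written=True
r4: caller-saved, written=False
r6: caller-saved, written=True

SURVIVE = r1,r3,r4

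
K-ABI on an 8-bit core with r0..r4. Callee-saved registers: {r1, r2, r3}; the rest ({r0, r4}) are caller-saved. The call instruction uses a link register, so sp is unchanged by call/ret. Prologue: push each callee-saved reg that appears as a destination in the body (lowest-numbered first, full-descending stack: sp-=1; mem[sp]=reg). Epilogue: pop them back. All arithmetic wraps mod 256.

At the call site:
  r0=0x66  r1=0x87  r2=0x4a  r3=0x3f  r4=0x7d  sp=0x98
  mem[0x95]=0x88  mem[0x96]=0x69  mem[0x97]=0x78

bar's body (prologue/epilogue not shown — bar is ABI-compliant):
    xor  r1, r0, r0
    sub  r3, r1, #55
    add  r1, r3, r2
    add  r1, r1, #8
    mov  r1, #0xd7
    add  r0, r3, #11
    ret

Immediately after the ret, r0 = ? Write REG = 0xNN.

prologue: push r1 → mem[0x97]=0x87, sp=0x97
prologue: push r3 → mem[0x96]=0x3f, sp=0x96
body[0] xor  r1, r0, r0 → r1=0x00
body[1] sub  r3, r1, #55 → r3=0xc9
body[2] add  r1, r3, r2 → r1=0x13
body[3] add  r1, r1, #8 → r1=0x1b
body[4] mov  r1, #0xd7 → r1=0xd7
body[5] add  r0, r3, #11 → r0=0xd4
epilogue: pop r3=0x3f, sp=0x97
epilogue: pop r1=0x87, sp=0x98
r0 is caller-saved → body value

REG = 0xd4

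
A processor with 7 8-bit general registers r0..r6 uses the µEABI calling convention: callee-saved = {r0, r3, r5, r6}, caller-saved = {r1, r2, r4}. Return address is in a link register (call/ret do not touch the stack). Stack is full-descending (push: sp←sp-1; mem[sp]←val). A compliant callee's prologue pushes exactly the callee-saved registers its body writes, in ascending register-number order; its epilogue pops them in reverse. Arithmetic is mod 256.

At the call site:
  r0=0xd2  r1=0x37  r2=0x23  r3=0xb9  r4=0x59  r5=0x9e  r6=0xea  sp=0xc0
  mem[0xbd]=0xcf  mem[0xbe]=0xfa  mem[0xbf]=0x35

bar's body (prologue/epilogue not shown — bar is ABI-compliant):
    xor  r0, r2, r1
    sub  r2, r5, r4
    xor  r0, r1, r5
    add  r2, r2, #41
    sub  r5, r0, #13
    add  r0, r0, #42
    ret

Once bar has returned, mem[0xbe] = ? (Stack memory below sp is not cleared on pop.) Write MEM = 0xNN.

prologue: push r0 -> mem[0xbf]=0xd2, sp=0xbf
prologue: push r5 -> mem[0xbe]=0x9e, sp=0xbe
body[0] xor  r0, r2, r1 -> r0=0x14
body[1] sub  r2, r5, r4 -> r2=0x45
body[2] xor  r0, r1, r5 -> r0=0xa9
body[3] add  r2, r2, #41 -> r2=0x6e
body[4] sub  r5, r0, #13 -> r5=0x9c
body[5] add  r0, r0, #42 -> r0=0xd3
epilogue: pop r5=0x9e, sp=0xbf
epilogue: pop r0=0xd2, sp=0xc0
prologue pushed ['r0', 'r5'] at ['0xbf', '0xbe']

MEM = 0x9e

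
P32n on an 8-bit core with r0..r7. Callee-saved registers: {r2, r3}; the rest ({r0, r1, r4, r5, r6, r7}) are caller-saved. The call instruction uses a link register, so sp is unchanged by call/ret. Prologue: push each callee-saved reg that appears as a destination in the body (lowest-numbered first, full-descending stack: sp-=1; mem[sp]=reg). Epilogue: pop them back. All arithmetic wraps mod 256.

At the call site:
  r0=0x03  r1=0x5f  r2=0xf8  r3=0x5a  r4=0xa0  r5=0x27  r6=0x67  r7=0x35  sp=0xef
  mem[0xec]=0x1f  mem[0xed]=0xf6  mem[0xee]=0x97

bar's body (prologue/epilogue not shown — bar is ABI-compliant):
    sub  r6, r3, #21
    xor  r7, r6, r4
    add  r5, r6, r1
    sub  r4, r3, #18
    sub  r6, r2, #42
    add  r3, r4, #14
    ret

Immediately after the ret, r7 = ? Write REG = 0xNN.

REG = 0xe5

prologue: push r3 -> mem[0xee]=0x5a, sp=0xee
body[0] sub  r6, r3, #21 -> r6=0x45
body[1] xor  r7, r6, r4 -> r7=0xe5
body[2] add  r5, r6, r1 -> r5=0xa4
body[3] sub  r4, r3, #18 -> r4=0x48
body[4] sub  r6, r2, #42 -> r6=0xce
body[5] add  r3, r4, #14 -> r3=0x56
epilogue: pop r3=0x5a, sp=0xef
r7 is caller-saved -> body value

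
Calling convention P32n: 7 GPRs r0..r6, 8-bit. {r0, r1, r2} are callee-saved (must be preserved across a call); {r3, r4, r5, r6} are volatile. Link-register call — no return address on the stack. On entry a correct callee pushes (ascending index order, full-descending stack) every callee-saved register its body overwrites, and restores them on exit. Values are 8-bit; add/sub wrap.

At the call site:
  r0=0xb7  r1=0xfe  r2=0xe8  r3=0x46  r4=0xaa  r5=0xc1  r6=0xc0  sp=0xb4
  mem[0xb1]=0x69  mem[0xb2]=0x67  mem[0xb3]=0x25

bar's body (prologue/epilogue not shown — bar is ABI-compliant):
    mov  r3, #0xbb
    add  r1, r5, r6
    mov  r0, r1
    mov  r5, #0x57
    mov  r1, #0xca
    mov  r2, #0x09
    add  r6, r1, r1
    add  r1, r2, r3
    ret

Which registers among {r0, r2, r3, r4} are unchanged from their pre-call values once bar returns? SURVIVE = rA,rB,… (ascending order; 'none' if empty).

prologue: push r0 → mem[0xb3]=0xb7, sp=0xb3
prologue: push r1 → mem[0xb2]=0xfe, sp=0xb2
prologue: push r2 → mem[0xb1]=0xe8, sp=0xb1
body[0] mov  r3, #0xbb → r3=0xbb
body[1] add  r1, r5, r6 → r1=0x81
body[2] mov  r0, r1 → r0=0x81
body[3] mov  r5, #0x57 → r5=0x57
body[4] mov  r1, #0xca → r1=0xca
body[5] mov  r2, #0x09 → r2=0x09
body[6] add  r6, r1, r1 → r6=0x94
body[7] add  r1, r2, r3 → r1=0xc4
epilogue: pop r2=0xe8, sp=0xb2
epilogue: pop r1=0xfe, sp=0xb3
epilogue: pop r0=0xb7, sp=0xb4
r0: callee-saved, written=True
r2: callee-saved, written=True
r3: caller-saved, written=True
r4: caller-saved, written=False

SURVIVE = r0,r2,r4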